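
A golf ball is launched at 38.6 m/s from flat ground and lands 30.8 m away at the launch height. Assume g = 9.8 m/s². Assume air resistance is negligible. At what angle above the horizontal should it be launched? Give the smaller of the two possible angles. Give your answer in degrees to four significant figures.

5.844°

From R = (v₀²/g) sin 2θ: sin 2θ = 9.80 × 30.8 / 1490.0 = 0.2026.
2θ = 11.69° or 180° − 11.69° = 168.3°, so θ = 5.844° or 84.16°.
The smaller angle is 5.844°.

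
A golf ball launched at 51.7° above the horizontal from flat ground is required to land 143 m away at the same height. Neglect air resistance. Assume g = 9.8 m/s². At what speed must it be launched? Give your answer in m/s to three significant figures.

38.0 m/s

On level ground R = v₀² sin 2θ / g ⇒ v₀ = √(gR / sin 2θ).
v₀ = √(9.80 × 143 / sin 103.4°) = √(1401 / 0.9728) = √1440.6 = 37.96 m/s.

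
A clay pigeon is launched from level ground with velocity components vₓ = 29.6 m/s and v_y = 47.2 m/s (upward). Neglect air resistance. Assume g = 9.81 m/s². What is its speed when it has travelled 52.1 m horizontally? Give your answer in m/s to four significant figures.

42.10 m/s

At x = 52.1 m, t = x/vₓ = 52.1/29.60 = 1.760 s.
Vertical velocity there: v_y = v_y0 − g t = 47.20 − 9.81 × 1.760 = 29.93 m/s.
Speed: √(vₓ² + v_y²) = √(29.60² + 29.93²) = 42.10 m/s.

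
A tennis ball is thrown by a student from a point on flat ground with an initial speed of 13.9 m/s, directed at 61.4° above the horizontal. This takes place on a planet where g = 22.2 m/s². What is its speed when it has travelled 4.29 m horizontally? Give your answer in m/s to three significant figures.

vₓ = 13.90 cos 61.4° = 6.654 m/s; v_y0 = 13.90 sin 61.4° = 12.20 m/s.
At x = 4.29 m, t = x/vₓ = 4.29/6.654 = 0.6447 s.
Vertical velocity there: v_y = v_y0 − g t = 12.20 − 22.2 × 0.6447 = −2.109 m/s.
Speed: √(vₓ² + v_y²) = √(6.654² + 2.109²) = 6.980 m/s.

6.98 m/s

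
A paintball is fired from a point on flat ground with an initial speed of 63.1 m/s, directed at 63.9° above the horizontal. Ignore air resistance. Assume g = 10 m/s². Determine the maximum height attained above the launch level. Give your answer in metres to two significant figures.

Components: vₓ = 63.10 cos 63.9° = 27.76 m/s, v_y0 = 63.10 sin 63.9° = 56.67 m/s.
Maximum height: H = v_y0² / (2g) = 56.67² / (2 × 10.0) = 160.5 m.

160 m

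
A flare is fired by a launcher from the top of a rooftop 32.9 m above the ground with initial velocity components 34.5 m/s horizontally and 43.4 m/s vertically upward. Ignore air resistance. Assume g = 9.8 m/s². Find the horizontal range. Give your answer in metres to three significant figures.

The projectile lands when y = 32.9 + (43.40) t − ½·9.80·t² = 0. Positive root: t = (43.40 + √(43.40² + 2·9.80·32.9)) / 9.80 = (43.40 + 50.28) / 9.80 = 9.560 s.
Horizontal distance: R = vₓ t = 34.50 × 9.560 = 329.8 m.

330 m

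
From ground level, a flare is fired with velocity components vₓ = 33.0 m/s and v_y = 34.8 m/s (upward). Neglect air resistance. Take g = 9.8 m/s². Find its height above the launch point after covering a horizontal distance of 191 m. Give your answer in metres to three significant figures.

Time to reach x = 191 m: t = x/vₓ = 191/33.00 = 5.788 s.
Height: y = v_y0 t − ½ g t² = 34.80 × 5.788 − 4.900 × 5.788² = 201.4 − 164.1 = 37.27 m.

37.3 m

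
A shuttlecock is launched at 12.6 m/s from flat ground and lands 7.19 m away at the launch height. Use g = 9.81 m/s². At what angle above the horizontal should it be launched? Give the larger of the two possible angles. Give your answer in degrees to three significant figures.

R = v₀² sin 2θ / g gives sin 2θ = gR/v₀² = 9.81·7.19/12.6² = 0.4443.
2θ = 26.38° or 180° − 26.38° = 153.6°, so θ = 13.19° or 76.81°.
The larger angle is 76.81°.

76.8°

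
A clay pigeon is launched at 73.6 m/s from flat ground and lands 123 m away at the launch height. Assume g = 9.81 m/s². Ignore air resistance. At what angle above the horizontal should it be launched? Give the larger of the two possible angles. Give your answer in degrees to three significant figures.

83.6°

Level-ground range R = v₀² sin(2θ)/g ⇒ sin(2θ) = gR/v₀² = 9.81 × 123 / 73.6² = 0.2228.
2θ = 12.87° or 180° − 12.87° = 167.1°, so θ = 6.435° or 83.56°.
The larger angle is 83.56°.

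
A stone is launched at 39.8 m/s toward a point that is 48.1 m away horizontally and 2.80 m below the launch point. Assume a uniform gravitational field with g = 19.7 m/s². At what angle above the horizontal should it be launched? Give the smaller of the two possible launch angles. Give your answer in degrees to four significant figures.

14.64°

Trajectory: y = x tanθ − g x² (1 + tan²θ)/(2v₀²). With x = 48.1, y = −2.80, v₀ = 39.8, g = 19.7:
14.39 tan²θ − 48.1 tanθ + (11.59) = 0.
tanθ = [48.1 ± √(48.1² − 4 × 14.39 × (11.59))] / (2 × 14.39) = (48.1 ± 40.58) / 28.77, giving tanθ = 0.2613 or 3.082.
θ = 14.64° or 72.02°; the smaller is 14.64°.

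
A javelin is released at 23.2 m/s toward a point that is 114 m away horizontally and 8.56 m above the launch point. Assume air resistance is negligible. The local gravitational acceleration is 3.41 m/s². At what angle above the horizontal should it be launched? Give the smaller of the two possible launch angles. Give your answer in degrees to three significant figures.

Trajectory: y = x tanθ − g x² (1 + tan²θ)/(2v₀²). With x = 114, y = 8.56, v₀ = 23.2, g = 3.41:
41.17 tan²θ − 114 tanθ + (49.73) = 0.
tanθ = [114 ± √(114² − 4 × 41.17 × (49.73))] / (2 × 41.17) = (114 ± 69.33) / 82.34, giving tanθ = 0.5425 or 2.227.
θ = 28.48° or 65.82°; the smaller is 28.48°.

28.5°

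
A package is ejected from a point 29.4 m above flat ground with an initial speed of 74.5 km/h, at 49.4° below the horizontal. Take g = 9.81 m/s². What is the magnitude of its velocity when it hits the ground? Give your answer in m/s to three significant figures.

31.7 m/s

Convert: 74.5 km/h = 74.5/3.6 = 20.69 m/s.
vₓ = 20.69 cos 49.4° = 13.47 m/s; v_y0 = −15.71 m/s (downward).
With up positive and y = 0 at the ground: y(t) = 29.4 + (−15.71) t − 4.905 t². Setting y = 0 and taking the positive root: t = [−15.71 + √(15.71² + 2·9.81·29.4)] / 9.81 = (−15.71 + 28.70) / 9.81 = 1.324 s.
Vertical velocity at impact: v_y = v_y0 − g t = −15.71 − 9.81 × 1.324 = −28.70 m/s.
Speed: |v| = √(vₓ² + v_y²) = √(13.47² + 28.70²) = 31.70 m/s.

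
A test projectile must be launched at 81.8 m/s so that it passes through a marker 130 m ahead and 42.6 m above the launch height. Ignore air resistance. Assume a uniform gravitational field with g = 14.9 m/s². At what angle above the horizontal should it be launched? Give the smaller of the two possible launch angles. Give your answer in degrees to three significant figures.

Trajectory: y = x tanθ − g x² (1 + tan²θ)/(2v₀²). With x = 130, y = 42.6, v₀ = 81.8, g = 14.9:
18.82 tan²θ − 130 tanθ + (61.42) = 0.
tanθ = [130 ± √(130² − 4 × 18.82 × (61.42))] / (2 × 18.82) = (130 ± 110.8) / 37.63, giving tanθ = 0.5101 or 6.399.
θ = 27.03° or 81.12°; the smaller is 27.03°.

27.0°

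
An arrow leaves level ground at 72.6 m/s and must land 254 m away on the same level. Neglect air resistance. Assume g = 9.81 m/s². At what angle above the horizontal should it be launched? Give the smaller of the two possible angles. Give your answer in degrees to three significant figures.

14.1°

Level-ground range R = v₀² sin(2θ)/g ⇒ sin(2θ) = gR/v₀² = 9.81 × 254 / 72.6² = 0.4727.
2θ = 28.21° or 180° − 28.21° = 151.8°, so θ = 14.11° or 75.89°.
The smaller angle is 14.11°.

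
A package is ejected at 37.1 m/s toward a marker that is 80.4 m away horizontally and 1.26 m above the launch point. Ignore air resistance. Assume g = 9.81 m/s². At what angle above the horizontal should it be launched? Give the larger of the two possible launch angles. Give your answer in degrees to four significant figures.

Trajectory: y = x tanθ − g x² (1 + tan²θ)/(2v₀²). With x = 80.4, y = 1.26, v₀ = 37.1, g = 9.81:
23.04 tan²θ − 80.4 tanθ + (24.30) = 0.
tanθ = [80.4 ± √(80.4² − 4 × 23.04 × (24.30))] / (2 × 23.04) = (80.4 ± 65.00) / 46.07, giving tanθ = 0.3342 or 3.156.
θ = 18.48° or 72.42°; the larger is 72.42°.

72.42°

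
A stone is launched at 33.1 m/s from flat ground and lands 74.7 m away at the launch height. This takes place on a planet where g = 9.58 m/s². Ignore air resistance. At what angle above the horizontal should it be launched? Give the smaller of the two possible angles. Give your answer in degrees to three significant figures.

20.4°

From R = (v₀²/g) sin 2θ: sin 2θ = 9.58 × 74.7 / 1095.6 = 0.6532.
2θ = 40.78° or 180° − 40.78° = 139.2°, so θ = 20.39° or 69.61°.
The smaller angle is 20.39°.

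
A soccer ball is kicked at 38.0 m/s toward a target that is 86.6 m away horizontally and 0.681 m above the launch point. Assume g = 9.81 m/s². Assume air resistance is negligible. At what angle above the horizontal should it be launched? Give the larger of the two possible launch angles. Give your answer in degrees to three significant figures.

Trajectory: y = x tanθ − g x² (1 + tan²θ)/(2v₀²). With x = 86.6, y = 0.681, v₀ = 38.0, g = 9.81:
25.47 tan²θ − 86.6 tanθ + (26.16) = 0.
tanθ = [86.6 ± √(86.6² − 4 × 25.47 × (26.16))] / (2 × 25.47) = (86.6 ± 69.53) / 50.95, giving tanθ = 0.3351 or 3.064.
θ = 18.52° or 71.93°; the larger is 71.93°.

71.9°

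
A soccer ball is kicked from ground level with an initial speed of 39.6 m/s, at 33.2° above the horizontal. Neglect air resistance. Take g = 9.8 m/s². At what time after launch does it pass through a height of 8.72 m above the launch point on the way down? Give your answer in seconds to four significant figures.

Components: vₓ = 39.60 cos 33.2° = 33.14 m/s, v_y0 = 39.60 sin 33.2° = 21.68 m/s.
Set y = v_y0 t − ½ g t² = 8.72: 4.900 t² − 21.68 t + 8.72 = 0.
t = [21.68 ± √(21.68² − 2·9.80·8.72)] / 9.80 = (21.68 ± 17.30) / 9.80, so t = 0.4474 s or t = 3.978 s.
The descending-branch root is 3.978 s.

3.978 s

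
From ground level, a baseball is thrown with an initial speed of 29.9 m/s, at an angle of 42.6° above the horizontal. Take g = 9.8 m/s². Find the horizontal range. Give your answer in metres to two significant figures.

Horizontal component vₓ = 29.90 cos 42.6° = 22.01 m/s; vertical v_y0 = 29.90 sin 42.6° = 20.24 m/s.
Flight time T = 2 v_y0 / g = 4.130 s.
Horizontal distance R = vₓ T = 22.01 × 4.130 = 90.91 m.

91 m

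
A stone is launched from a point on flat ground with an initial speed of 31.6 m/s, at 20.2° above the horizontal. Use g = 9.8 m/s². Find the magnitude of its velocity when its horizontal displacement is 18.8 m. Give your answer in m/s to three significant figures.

Horizontal component vₓ = 31.60 cos 20.2° = 29.66 m/s; vertical v_y0 = 31.60 sin 20.2° = 10.91 m/s.
x = vₓ t ⇒ t = 18.8/29.66 = 0.6339 s.
Vertical velocity there: v_y = v_y0 − g t = 10.91 − 9.80 × 0.6339 = 4.699 m/s.
Speed: √(vₓ² + v_y²) = √(29.66² + 4.699²) = 30.03 m/s.

30.0 m/s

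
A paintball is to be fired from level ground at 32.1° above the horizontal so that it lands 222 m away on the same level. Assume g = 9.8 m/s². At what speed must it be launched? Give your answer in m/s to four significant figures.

Level-ground range: R = v₀² sin(2θ)/g, so v₀ = √(gR / sin 2θ).
v₀ = √(9.80 × 222 / sin 64.20°) = √(2176 / 0.9003) = √2416.5 = 49.16 m/s.

49.16 m/s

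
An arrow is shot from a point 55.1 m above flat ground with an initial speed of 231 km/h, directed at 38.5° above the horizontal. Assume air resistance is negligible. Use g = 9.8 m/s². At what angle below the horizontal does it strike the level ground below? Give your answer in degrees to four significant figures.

45.85°

Convert: 231 km/h = 231/3.6 = 64.17 m/s.
Resolve: vₓ = 64.17 cos 38.5° = 50.22 m/s and v_y0 = 64.17 sin 38.5° = 39.94 m/s.
Vertical motion (up positive, ground at y = 0): 4.900 t² − (39.94) t − 55.1 = 0, so t = (39.94 + √(39.94² + 2·9.80·55.1)) / 9.80 = (39.94 + 51.73) / 9.80 = 9.354 s.
At impact: v_y = v_y0 − g t = −51.73 m/s; vₓ = 50.22 m/s.
Angle below horizontal: arctan(|v_y|/vₓ) = arctan(51.73/50.22) = 45.85°.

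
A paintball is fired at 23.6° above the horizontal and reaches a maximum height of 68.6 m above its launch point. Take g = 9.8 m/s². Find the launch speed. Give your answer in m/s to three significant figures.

At the peak v_y = 0, so v_y0 = √(2gH) = √(2 × 9.80 × 68.6) = 36.67 m/s.
v_y0 = v₀ sin θ ⇒ v₀ = 36.67 / sin 23.6° = 91.59 m/s.

91.6 m/s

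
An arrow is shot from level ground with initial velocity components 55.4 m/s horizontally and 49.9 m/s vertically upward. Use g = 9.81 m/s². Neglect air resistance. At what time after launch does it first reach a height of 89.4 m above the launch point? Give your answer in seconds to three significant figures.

2.32 s

Set y = v_y0 t − ½ g t² = 89.4: 4.905 t² − 49.90 t + 89.4 = 0.
Quadratic formula: t = (49.90 ± √735.98) / 9.81 = (49.90 ± 27.13) / 9.81 → t = 2.321 s or 7.852 s.
The first (ascending) time is 2.321 s.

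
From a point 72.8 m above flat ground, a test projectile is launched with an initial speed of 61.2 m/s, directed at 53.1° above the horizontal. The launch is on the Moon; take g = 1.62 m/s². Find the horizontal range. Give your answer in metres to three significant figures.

Resolve: vₓ = 61.20 cos 53.1° = 36.75 m/s and v_y0 = 61.20 sin 53.1° = 48.94 m/s.
With up positive and y = 0 at the ground: y(t) = 72.8 + (48.94) t − 0.8100 t². Setting y = 0 and taking the positive root: t = [48.94 + √(48.94² + 2·1.62·72.8)] / 1.62 = (48.94 + 51.29) / 1.62 = 61.87 s.
Horizontal distance: R = vₓ t = 36.75 × 61.87 = 2274 m.

2270 m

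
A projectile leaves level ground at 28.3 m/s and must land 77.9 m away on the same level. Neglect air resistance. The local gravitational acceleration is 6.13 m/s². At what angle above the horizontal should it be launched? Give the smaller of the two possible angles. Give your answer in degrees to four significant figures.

18.30°

R = v₀² sin 2θ / g gives sin 2θ = gR/v₀² = 6.13·77.9/28.3² = 0.5962.
2θ = 36.60° or 180° − 36.60° = 143.4°, so θ = 18.30° or 71.70°.
The smaller angle is 18.30°.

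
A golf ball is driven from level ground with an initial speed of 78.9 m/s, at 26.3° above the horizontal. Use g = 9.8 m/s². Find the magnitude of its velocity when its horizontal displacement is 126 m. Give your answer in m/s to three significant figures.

Components: vₓ = 78.90 cos 26.3° = 70.73 m/s, v_y0 = 78.90 sin 26.3° = 34.96 m/s.
x = vₓ t ⇒ t = 126/70.73 = 1.781 s.
Vertical velocity there: v_y = v_y0 − g t = 34.96 − 9.80 × 1.781 = 17.50 m/s.
Speed: √(vₓ² + v_y²) = √(70.73² + 17.50²) = 72.87 m/s.

72.9 m/s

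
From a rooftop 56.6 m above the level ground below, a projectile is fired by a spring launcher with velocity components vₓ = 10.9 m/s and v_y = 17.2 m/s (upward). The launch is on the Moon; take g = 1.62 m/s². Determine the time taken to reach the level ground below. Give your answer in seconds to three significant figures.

24.1 s

With up positive and y = 0 at the ground: y(t) = 56.6 + (17.20) t − 0.8100 t². Setting y = 0 and taking the positive root: t = [17.20 + √(17.20² + 2·1.62·56.6)] / 1.62 = (17.20 + 21.89) / 1.62 = 24.13 s.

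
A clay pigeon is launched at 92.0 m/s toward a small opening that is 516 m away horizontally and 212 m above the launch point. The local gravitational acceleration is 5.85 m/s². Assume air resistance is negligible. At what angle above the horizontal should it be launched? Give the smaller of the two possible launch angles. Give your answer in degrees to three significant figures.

33.8°

Trajectory: y = x tanθ − g x² (1 + tan²θ)/(2v₀²). With x = 516, y = 212, v₀ = 92.0, g = 5.85:
92.01 tan²θ − 516 tanθ + (304.0) = 0.
tanθ = [516 ± √(516² − 4 × 92.01 × (304.0))] / (2 × 92.01) = (516 ± 392.9) / 184.0, giving tanθ = 0.6690 or 4.939.
θ = 33.78° or 78.55°; the smaller is 33.78°.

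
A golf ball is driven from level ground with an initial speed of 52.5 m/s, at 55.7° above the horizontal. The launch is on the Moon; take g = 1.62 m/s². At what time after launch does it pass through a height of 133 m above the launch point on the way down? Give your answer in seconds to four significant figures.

Resolve: vₓ = 52.50 cos 55.7° = 29.59 m/s and v_y0 = 52.50 sin 55.7° = 43.37 m/s.
Height y(t) = 43.37 t − 0.8100 t² = 133 gives 0.8100 t² − 43.37 t + 133 = 0.
Quadratic formula: t = (43.37 ± √1450.1) / 1.62 = (43.37 ± 38.08) / 1.62 → t = 3.266 s or 50.28 s.
The descending-branch root is 50.28 s.

50.28 s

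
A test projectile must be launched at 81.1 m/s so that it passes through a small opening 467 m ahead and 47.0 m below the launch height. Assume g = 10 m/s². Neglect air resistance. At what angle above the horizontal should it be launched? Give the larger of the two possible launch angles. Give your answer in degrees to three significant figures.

Trajectory: y = x tanθ − g x² (1 + tan²θ)/(2v₀²). With x = 467, y = −47.0, v₀ = 81.1, g = 10.0:
165.8 tan²θ − 467 tanθ + (118.8) = 0.
tanθ = [467 ± √(467² − 4 × 165.8 × (118.8))] / (2 × 165.8) = (467 ± 373.2) / 331.6, giving tanθ = 0.2828 or 2.534.
θ = 15.79° or 68.46°; the larger is 68.46°.

68.5°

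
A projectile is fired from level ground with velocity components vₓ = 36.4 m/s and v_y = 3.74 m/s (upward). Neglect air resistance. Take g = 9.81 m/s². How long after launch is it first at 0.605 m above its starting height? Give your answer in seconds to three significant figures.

Require v_y0 t − ½ g t² = 0.605, i.e. 4.905 t² − 3.740 t + 0.605 = 0.
t = [3.740 ± √(3.740² − 2·9.81·0.605)] / 9.81 = (3.740 ± 1.455) / 9.81, so t = 0.2329 s or t = 0.5296 s.
The first (ascending) time is 0.2329 s.

0.233 s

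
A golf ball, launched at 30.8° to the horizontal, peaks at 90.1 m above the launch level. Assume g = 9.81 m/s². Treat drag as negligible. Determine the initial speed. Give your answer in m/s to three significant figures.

82.1 m/s

At the peak v_y = 0, so v_y0 = √(2gH) = √(2 × 9.81 × 90.1) = 42.04 m/s.
v_y0 = v₀ sin θ ⇒ v₀ = 42.04 / sin 30.8° = 82.11 m/s.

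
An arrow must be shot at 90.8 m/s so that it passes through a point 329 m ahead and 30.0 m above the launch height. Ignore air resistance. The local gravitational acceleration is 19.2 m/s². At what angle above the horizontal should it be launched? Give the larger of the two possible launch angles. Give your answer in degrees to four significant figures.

63.29°

Trajectory: y = x tanθ − g x² (1 + tan²θ)/(2v₀²). With x = 329, y = 30.0, v₀ = 90.8, g = 19.2:
126.0 tan²θ − 329 tanθ + (156.0) = 0.
tanθ = [329 ± √(329² − 4 × 126.0 × (156.0))] / (2 × 126.0) = (329 ± 172.0) / 252.1, giving tanθ = 0.6229 or 1.987.
θ = 31.92° or 63.29°; the larger is 63.29°.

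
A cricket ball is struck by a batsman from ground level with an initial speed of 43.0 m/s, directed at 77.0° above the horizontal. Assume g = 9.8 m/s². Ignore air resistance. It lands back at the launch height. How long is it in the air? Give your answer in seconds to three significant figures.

8.55 s

vₓ = 43.00 cos 77.0° = 9.673 m/s; v_y0 = 43.00 sin 77.0° = 41.90 m/s.
Landing at launch height ⇒ T = 2 v_y0 / g = 2 × 41.90 / 9.80 = 8.551 s.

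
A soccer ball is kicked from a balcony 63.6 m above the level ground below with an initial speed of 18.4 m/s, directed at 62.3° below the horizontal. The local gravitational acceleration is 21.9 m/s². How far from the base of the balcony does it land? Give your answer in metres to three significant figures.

Components: vₓ = 18.40 cos 62.3° = 8.553 m/s, v_y0 = −16.29 m/s (downward).
The projectile lands when y = 63.6 + (−16.29) t − ½·21.9·t² = 0. Positive root: t = (−16.29 + √(16.29² + 2·21.9·63.6)) / 21.9 = (−16.29 + 55.24) / 21.9 = 1.778 s.
Horizontal distance: R = vₓ t = 8.553 × 1.778 = 15.21 m.

15.2 m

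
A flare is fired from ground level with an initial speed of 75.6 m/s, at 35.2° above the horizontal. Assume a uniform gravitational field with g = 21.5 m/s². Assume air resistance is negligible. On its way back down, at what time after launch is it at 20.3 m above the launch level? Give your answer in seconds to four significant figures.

vₓ = 75.60 cos 35.2° = 61.78 m/s; v_y0 = 75.60 sin 35.2° = 43.58 m/s.
Require v_y0 t − ½ g t² = 20.3, i.e. 10.75 t² − 43.58 t + 20.3 = 0.
t = [43.58 ± √(43.58² − 2·21.5·20.3)] / 21.5 = (43.58 ± 32.03) / 21.5, so t = 0.5370 s or t = 3.517 s.
The descending-branch root is 3.517 s.

3.517 s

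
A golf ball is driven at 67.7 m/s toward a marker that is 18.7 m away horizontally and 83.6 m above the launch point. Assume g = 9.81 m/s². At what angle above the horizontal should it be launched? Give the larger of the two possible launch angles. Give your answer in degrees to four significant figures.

Trajectory: y = x tanθ − g x² (1 + tan²θ)/(2v₀²). With x = 18.7, y = 83.6, v₀ = 67.7, g = 9.81:
0.3742 tan²θ − 18.7 tanθ + (83.97) = 0.
tanθ = [18.7 ± √(18.7² − 4 × 0.3742 × (83.97))] / (2 × 0.3742) = (18.7 ± 14.97) / 0.7485, giving tanθ = 4.989 or 44.98.
θ = 78.66° or 88.73°; the larger is 88.73°.

88.73°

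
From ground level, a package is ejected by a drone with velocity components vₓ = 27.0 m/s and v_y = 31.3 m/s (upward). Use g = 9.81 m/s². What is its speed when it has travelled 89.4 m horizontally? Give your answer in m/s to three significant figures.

27.0 m/s

x = vₓ t ⇒ t = 89.4/27.00 = 3.311 s.
Vertical velocity there: v_y = v_y0 − g t = 31.30 − 9.81 × 3.311 = −1.182 m/s.
Speed: √(vₓ² + v_y²) = √(27.00² + 1.182²) = 27.03 m/s.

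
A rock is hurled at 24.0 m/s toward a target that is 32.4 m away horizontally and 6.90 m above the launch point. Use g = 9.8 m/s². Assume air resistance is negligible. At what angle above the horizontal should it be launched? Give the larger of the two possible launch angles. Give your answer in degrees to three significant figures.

Trajectory: y = x tanθ − g x² (1 + tan²θ)/(2v₀²). With x = 32.4, y = 6.90, v₀ = 24.0, g = 9.80:
8.930 tan²θ − 32.4 tanθ + (15.83) = 0.
tanθ = [32.4 ± √(32.4² − 4 × 8.930 × (15.83))] / (2 × 8.930) = (32.4 ± 22.01) / 17.86, giving tanθ = 0.5819 or 3.046.
θ = 30.20° or 71.83°; the larger is 71.83°.

71.8°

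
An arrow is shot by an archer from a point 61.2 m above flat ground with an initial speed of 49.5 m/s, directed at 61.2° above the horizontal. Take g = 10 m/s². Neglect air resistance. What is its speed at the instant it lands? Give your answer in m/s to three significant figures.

60.6 m/s

Resolve: vₓ = 49.50 cos 61.2° = 23.85 m/s and v_y0 = 49.50 sin 61.2° = 43.38 m/s.
Vertical motion (up positive, ground at y = 0): 5.000 t² − (43.38) t − 61.2 = 0, so t = (43.38 + √(43.38² + 2·10.0·61.2)) / 10.0 = (43.38 + 55.73) / 10.0 = 9.910 s.
Vertical velocity at impact: v_y = v_y0 − g t = 43.38 − 10.0 × 9.910 = −55.73 m/s.
Speed: |v| = √(vₓ² + v_y²) = √(23.85² + 55.73²) = 60.62 m/s.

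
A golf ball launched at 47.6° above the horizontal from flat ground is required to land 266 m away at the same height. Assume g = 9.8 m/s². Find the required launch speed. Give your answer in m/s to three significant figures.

51.2 m/s

From R = (v₀² / g) sin 2θ: v₀ = √(gR / sin 2θ).
v₀ = √(9.80 × 266 / sin 95.20°) = √(2607 / 0.9959) = √2617.6 = 51.16 m/s.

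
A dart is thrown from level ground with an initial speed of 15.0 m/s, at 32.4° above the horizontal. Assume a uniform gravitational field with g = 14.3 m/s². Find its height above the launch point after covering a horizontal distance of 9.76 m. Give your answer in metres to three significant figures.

1.95 m

vₓ = 15.00 cos 32.4° = 12.66 m/s; v_y0 = 15.00 sin 32.4° = 8.037 m/s.
x = vₓ t ⇒ t = 9.76/12.66 = 0.7706 s.
Height: y = v_y0 t − ½ g t² = 8.037 × 0.7706 − 7.150 × 0.7706² = 6.194 − 4.246 = 1.948 m.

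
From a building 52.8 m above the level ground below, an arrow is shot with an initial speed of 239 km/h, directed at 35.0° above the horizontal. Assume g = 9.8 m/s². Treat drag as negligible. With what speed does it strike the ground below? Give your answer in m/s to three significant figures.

73.8 m/s

Convert: 239 km/h = 239/3.6 = 66.39 m/s.
Horizontal component vₓ = 66.39 cos 35.0° = 54.38 m/s; vertical v_y0 = 66.39 sin 35.0° = 38.08 m/s.
Vertical motion (up positive, ground at y = 0): 4.900 t² − (38.08) t − 52.8 = 0, so t = (38.08 + √(38.08² + 2·9.80·52.8)) / 9.80 = (38.08 + 49.85) / 9.80 = 8.972 s.
Vertical velocity at impact: v_y = v_y0 − g t = 38.08 − 9.80 × 8.972 = −49.85 m/s.
Speed: |v| = √(vₓ² + v_y²) = √(54.38² + 49.85²) = 73.77 m/s.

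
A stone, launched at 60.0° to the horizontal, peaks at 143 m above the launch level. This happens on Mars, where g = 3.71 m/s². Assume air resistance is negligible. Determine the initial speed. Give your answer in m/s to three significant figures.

37.6 m/s

At the peak v_y = 0, so v_y0 = √(2gH) = √(2 × 3.71 × 143) = 32.57 m/s.
v_y0 = v₀ sin θ ⇒ v₀ = 32.57 / sin 60.0° = 37.61 m/s.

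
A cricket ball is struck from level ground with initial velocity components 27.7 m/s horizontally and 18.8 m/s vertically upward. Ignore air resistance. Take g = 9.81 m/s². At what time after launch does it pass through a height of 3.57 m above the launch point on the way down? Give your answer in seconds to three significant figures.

Height y(t) = 18.80 t − 4.905 t² = 3.57 gives 4.905 t² − 18.80 t + 3.57 = 0.
t = [18.80 ± √(18.80² − 2·9.81·3.57)] / 9.81 = (18.80 ± 16.83) / 9.81, so t = 0.2004 s or t = 3.632 s.
The descending-branch root is 3.632 s.

3.63 s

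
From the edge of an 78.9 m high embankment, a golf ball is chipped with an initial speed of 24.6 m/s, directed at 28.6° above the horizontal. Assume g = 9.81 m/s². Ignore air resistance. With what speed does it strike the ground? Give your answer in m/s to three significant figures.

46.4 m/s

Horizontal component vₓ = 24.60 cos 28.6° = 21.60 m/s; vertical v_y0 = 24.60 sin 28.6° = 11.78 m/s.
With up positive and y = 0 at the ground: y(t) = 78.9 + (11.78) t − 4.905 t². Setting y = 0 and taking the positive root: t = [11.78 + √(11.78² + 2·9.81·78.9)] / 9.81 = (11.78 + 41.07) / 9.81 = 5.387 s.
Vertical velocity at impact: v_y = v_y0 − g t = 11.78 − 9.81 × 5.387 = −41.07 m/s.
Speed: |v| = √(vₓ² + v_y²) = √(21.60² + 41.07²) = 46.40 m/s.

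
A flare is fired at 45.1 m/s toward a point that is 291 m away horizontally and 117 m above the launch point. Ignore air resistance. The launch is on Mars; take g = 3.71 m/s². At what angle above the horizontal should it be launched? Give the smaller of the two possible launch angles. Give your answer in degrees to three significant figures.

40.9°

Trajectory: y = x tanθ − g x² (1 + tan²θ)/(2v₀²). With x = 291, y = 117, v₀ = 45.1, g = 3.71:
77.23 tan²θ − 291 tanθ + (194.2) = 0.
tanθ = [291 ± √(291² − 4 × 77.23 × (194.2))] / (2 × 77.23) = (291 ± 157.1) / 154.5, giving tanθ = 0.8669 or 2.901.
θ = 40.92° or 70.98°; the smaller is 40.92°.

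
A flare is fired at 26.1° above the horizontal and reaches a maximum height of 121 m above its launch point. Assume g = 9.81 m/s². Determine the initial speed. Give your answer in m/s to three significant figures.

111 m/s

At the peak v_y = 0, so v_y0 = √(2gH) = √(2 × 9.81 × 121) = 48.72 m/s.
v_y0 = v₀ sin θ ⇒ v₀ = 48.72 / sin 26.1° = 110.8 m/s.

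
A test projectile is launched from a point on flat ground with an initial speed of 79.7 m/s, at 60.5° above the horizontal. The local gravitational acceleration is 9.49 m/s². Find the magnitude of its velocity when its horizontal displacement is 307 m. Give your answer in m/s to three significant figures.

vₓ = 79.70 cos 60.5° = 39.25 m/s; v_y0 = 79.70 sin 60.5° = 69.37 m/s.
Time to reach x = 307 m: t = x/vₓ = 307/39.25 = 7.822 s.
Vertical velocity there: v_y = v_y0 − g t = 69.37 − 9.49 × 7.822 = −4.867 m/s.
Speed: √(vₓ² + v_y²) = √(39.25² + 4.867²) = 39.55 m/s.

39.5 m/s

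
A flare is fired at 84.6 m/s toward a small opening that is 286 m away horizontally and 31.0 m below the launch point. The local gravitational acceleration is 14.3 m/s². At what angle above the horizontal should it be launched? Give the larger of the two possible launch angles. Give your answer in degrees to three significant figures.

73.2°

Trajectory: y = x tanθ − g x² (1 + tan²θ)/(2v₀²). With x = 286, y = −31.0, v₀ = 84.6, g = 14.3:
81.71 tan²θ − 286 tanθ + (50.71) = 0.
tanθ = [286 ± √(286² − 4 × 81.71 × (50.71))] / (2 × 81.71) = (286 ± 255.4) / 163.4, giving tanθ = 0.1874 or 3.313.
θ = 10.61° or 73.20°; the larger is 73.20°.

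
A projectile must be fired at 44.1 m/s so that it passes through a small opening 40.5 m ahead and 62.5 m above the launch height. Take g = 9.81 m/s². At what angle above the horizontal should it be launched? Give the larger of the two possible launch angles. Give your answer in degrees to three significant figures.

Trajectory: y = x tanθ − g x² (1 + tan²θ)/(2v₀²). With x = 40.5, y = 62.5, v₀ = 44.1, g = 9.81:
4.137 tan²θ − 40.5 tanθ + (66.64) = 0.
tanθ = [40.5 ± √(40.5² − 4 × 4.137 × (66.64))] / (2 × 4.137) = (40.5 ± 23.19) / 8.274, giving tanθ = 2.093 or 7.697.
θ = 64.46° or 82.60°; the larger is 82.60°.

82.6°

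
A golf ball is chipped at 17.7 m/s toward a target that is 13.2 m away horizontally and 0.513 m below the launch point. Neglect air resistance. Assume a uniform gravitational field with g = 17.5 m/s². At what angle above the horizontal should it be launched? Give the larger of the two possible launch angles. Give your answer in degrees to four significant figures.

Trajectory: y = x tanθ − g x² (1 + tan²θ)/(2v₀²). With x = 13.2, y = −0.513, v₀ = 17.7, g = 17.5:
4.866 tan²θ − 13.2 tanθ + (4.353) = 0.
tanθ = [13.2 ± √(13.2² − 4 × 4.866 × (4.353))] / (2 × 4.866) = (13.2 ± 9.460) / 9.733, giving tanθ = 0.3842 or 2.328.
θ = 21.02° or 66.76°; the larger is 66.76°.

66.76°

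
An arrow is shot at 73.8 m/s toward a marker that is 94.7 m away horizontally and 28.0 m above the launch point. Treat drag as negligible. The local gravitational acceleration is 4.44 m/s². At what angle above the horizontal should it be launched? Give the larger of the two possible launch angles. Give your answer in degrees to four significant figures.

87.76°

Trajectory: y = x tanθ − g x² (1 + tan²θ)/(2v₀²). With x = 94.7, y = 28.0, v₀ = 73.8, g = 4.44:
3.655 tan²θ − 94.7 tanθ + (31.66) = 0.
tanθ = [94.7 ± √(94.7² − 4 × 3.655 × (31.66))] / (2 × 3.655) = (94.7 ± 92.22) / 7.311, giving tanθ = 0.3387 or 25.57.
θ = 18.71° or 87.76°; the larger is 87.76°.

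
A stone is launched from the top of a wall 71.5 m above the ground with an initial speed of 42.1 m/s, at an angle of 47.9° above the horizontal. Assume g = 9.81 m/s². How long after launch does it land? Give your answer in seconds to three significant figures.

8.16 s

vₓ = 42.10 cos 47.9° = 28.22 m/s; v_y0 = 42.10 sin 47.9° = 31.24 m/s.
With up positive and y = 0 at the ground: y(t) = 71.5 + (31.24) t − 4.905 t². Setting y = 0 and taking the positive root: t = [31.24 + √(31.24² + 2·9.81·71.5)] / 9.81 = (31.24 + 48.77) / 9.81 = 8.156 s.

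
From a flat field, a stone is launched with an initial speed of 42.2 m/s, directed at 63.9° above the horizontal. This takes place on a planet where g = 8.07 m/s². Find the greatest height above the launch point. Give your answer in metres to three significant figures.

vₓ = 42.20 cos 63.9° = 18.57 m/s; v_y0 = 42.20 sin 63.9° = 37.90 m/s.
Peak height H = v_y0² / (2g) = 1436.2 / 16.14 = 88.98 m.

89.0 m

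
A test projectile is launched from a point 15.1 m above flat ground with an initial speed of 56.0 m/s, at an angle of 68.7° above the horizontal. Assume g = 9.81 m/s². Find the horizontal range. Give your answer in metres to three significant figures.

222 m

Components: vₓ = 56.00 cos 68.7° = 20.34 m/s, v_y0 = 56.00 sin 68.7° = 52.17 m/s.
Vertical motion (up positive, ground at y = 0): 4.905 t² − (52.17) t − 15.1 = 0, so t = (52.17 + √(52.17² + 2·9.81·15.1)) / 9.81 = (52.17 + 54.94) / 9.81 = 10.92 s.
Horizontal distance: R = vₓ t = 20.34 × 10.92 = 222.1 m.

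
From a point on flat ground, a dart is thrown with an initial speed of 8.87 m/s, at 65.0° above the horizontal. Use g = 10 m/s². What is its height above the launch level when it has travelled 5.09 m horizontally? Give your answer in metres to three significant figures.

1.70 m

Components: vₓ = 8.870 cos 65.0° = 3.749 m/s, v_y0 = 8.870 sin 65.0° = 8.039 m/s.
x = vₓ t ⇒ t = 5.09/3.749 = 1.358 s.
Height: y = v_y0 t − ½ g t² = 8.039 × 1.358 − 5.000 × 1.358² = 10.92 − 9.219 = 1.697 m.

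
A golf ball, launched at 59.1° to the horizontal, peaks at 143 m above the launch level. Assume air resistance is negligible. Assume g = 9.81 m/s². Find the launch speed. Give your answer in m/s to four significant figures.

At the peak v_y = 0, so v_y0 = √(2gH) = √(2 × 9.81 × 143) = 52.97 m/s.
v_y0 = v₀ sin θ ⇒ v₀ = 52.97 / sin 59.1° = 61.73 m/s.

61.73 m/s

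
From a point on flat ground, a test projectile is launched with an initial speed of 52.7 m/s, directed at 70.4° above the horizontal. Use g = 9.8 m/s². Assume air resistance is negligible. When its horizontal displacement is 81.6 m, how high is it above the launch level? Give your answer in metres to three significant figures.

125 m

Components: vₓ = 52.70 cos 70.4° = 17.68 m/s, v_y0 = 52.70 sin 70.4° = 49.65 m/s.
x = vₓ t ⇒ t = 81.6/17.68 = 4.616 s.
Height: y = v_y0 t − ½ g t² = 49.65 × 4.616 − 4.900 × 4.616² = 229.2 − 104.4 = 124.8 m.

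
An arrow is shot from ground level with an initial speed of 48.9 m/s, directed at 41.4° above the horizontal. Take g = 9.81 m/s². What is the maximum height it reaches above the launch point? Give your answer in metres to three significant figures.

Resolve: vₓ = 48.90 cos 41.4° = 36.68 m/s and v_y0 = 48.90 sin 41.4° = 32.34 m/s.
At the apex v_y = 0, so H = v_y0²/(2g) = 32.34²/19.62 = 53.30 m.

53.3 m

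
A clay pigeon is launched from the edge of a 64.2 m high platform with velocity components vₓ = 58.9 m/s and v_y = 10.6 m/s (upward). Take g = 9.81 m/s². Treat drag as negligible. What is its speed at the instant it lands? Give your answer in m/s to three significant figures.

With up positive and y = 0 at the ground: y(t) = 64.2 + (10.60) t − 4.905 t². Setting y = 0 and taking the positive root: t = [10.60 + √(10.60² + 2·9.81·64.2)] / 9.81 = (10.60 + 37.04) / 9.81 = 4.856 s.
Vertical velocity at impact: v_y = v_y0 − g t = 10.60 − 9.81 × 4.856 = −37.04 m/s.
Speed: |v| = √(vₓ² + v_y²) = √(58.90² + 37.04²) = 69.58 m/s.

69.6 m/s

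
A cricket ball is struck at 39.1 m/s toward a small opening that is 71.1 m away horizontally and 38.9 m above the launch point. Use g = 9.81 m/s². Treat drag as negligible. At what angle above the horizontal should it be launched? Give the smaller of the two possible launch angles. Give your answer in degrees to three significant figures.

Trajectory: y = x tanθ − g x² (1 + tan²θ)/(2v₀²). With x = 71.1, y = 38.9, v₀ = 39.1, g = 9.81:
16.22 tan²θ − 71.1 tanθ + (55.12) = 0.
tanθ = [71.1 ± √(71.1² − 4 × 16.22 × (55.12))] / (2 × 16.22) = (71.1 ± 38.46) / 32.44, giving tanθ = 1.006 or 3.378.
θ = 45.18° or 73.51°; the smaller is 45.18°.

45.2°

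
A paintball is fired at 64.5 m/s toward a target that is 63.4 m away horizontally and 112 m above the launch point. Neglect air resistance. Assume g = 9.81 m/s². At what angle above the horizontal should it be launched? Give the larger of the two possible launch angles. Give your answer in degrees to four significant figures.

84.89°

Trajectory: y = x tanθ − g x² (1 + tan²θ)/(2v₀²). With x = 63.4, y = 112, v₀ = 64.5, g = 9.81:
4.739 tan²θ − 63.4 tanθ + (116.7) = 0.
tanθ = [63.4 ± √(63.4² − 4 × 4.739 × (116.7))] / (2 × 4.739) = (63.4 ± 42.50) / 9.478, giving tanθ = 2.205 or 11.17.
θ = 65.60° or 84.89°; the larger is 84.89°.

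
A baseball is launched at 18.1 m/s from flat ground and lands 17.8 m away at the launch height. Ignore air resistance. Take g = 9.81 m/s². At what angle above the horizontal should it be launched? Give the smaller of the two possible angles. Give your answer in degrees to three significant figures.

16.1°

From R = (v₀²/g) sin 2θ: sin 2θ = 9.81 × 17.8 / 327.61 = 0.5330.
2θ = 32.21° or 180° − 32.21° = 147.8°, so θ = 16.10° or 73.90°.
The smaller angle is 16.10°.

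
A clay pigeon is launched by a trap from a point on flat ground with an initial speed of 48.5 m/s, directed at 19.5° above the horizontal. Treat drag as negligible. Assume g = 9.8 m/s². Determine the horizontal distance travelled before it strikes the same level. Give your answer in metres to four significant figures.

Components: vₓ = 48.50 cos 19.5° = 45.72 m/s, v_y0 = 48.50 sin 19.5° = 16.19 m/s.
Time aloft: T = 2 v_y0 / g = 2 × 16.19 / 9.80 = 3.304 s.
Horizontal distance R = vₓ T = 45.72 × 3.304 = 151.1 m.

151.1 m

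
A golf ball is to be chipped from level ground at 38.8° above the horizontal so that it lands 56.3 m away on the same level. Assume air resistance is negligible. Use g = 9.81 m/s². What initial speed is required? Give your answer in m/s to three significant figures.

23.8 m/s

Level-ground range: R = v₀² sin(2θ)/g, so v₀ = √(gR / sin 2θ).
v₀ = √(9.81 × 56.3 / sin 77.60°) = √(552.3 / 0.9767) = √565.49 = 23.78 m/s.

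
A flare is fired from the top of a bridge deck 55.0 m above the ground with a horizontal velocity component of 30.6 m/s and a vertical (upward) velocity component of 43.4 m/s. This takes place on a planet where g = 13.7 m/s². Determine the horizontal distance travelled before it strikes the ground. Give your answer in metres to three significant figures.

With up positive and y = 0 at the ground: y(t) = 55.0 + (43.40) t − 6.850 t². Setting y = 0 and taking the positive root: t = [43.40 + √(43.40² + 2·13.7·55.0)] / 13.7 = (43.40 + 58.23) / 13.7 = 7.418 s.
Horizontal distance: R = vₓ t = 30.60 × 7.418 = 227.0 m.

227 m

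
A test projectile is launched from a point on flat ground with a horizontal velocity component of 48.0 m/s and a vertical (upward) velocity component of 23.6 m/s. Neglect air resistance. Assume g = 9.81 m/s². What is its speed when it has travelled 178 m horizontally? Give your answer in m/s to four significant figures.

49.67 m/s

Time to reach x = 178 m: t = x/vₓ = 178/48.00 = 3.708 s.
Vertical velocity there: v_y = v_y0 − g t = 23.60 − 9.81 × 3.708 = −12.78 m/s.
Speed: √(vₓ² + v_y²) = √(48.00² + 12.78²) = 49.67 m/s.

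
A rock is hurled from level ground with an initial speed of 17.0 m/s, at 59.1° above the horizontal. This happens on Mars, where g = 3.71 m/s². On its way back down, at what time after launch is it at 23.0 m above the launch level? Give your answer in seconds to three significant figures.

vₓ = 17.00 cos 59.1° = 8.730 m/s; v_y0 = 17.00 sin 59.1° = 14.59 m/s.
Set y = v_y0 t − ½ g t² = 23.0: 1.855 t² − 14.59 t + 23.0 = 0.
Quadratic formula: t = (14.59 ± √42.124) / 3.71 = (14.59 ± 6.490) / 3.71 → t = 2.182 s or 5.681 s.
The descending-branch root is 5.681 s.

5.68 s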